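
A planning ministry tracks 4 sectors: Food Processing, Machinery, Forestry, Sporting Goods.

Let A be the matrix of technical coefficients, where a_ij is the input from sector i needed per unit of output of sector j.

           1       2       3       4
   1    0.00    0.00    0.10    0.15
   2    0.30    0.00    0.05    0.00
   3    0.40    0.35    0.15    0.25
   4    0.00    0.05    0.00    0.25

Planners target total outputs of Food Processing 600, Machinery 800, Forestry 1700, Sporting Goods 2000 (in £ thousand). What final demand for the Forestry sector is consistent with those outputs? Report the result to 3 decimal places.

I − A =
  [   1.00     0.00    -0.10    -0.15]
  [  -0.30     1.00    -0.05     0.00]
  [  -0.40    -0.35     0.85    -0.25]
  [   0.00    -0.05     0.00     0.75]
d = (I − A) x:
  d_1 = (+1.00)·600 + (+0.00)·800 + (-0.10)·1700 + (-0.15)·2000 = 130.000
  d_2 = (-0.30)·600 + (+1.00)·800 + (-0.05)·1700 + (+0.00)·2000 = 535.000
  d_3 = (-0.40)·600 + (-0.35)·800 + (+0.85)·1700 + (-0.25)·2000 = 425.000
  d_4 = (+0.00)·600 + (-0.05)·800 + (+0.00)·1700 + (+0.75)·2000 = 1460.000

d_3 = 425.000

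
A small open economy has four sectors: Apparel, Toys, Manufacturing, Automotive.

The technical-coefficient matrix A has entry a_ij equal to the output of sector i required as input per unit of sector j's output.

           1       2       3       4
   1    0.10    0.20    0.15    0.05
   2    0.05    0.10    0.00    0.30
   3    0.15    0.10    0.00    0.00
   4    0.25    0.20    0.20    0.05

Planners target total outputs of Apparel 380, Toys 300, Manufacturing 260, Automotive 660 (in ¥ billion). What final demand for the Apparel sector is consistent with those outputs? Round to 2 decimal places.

I − A =
  [   0.90    -0.20    -0.15    -0.05]
  [  -0.05     0.90     0.00    -0.30]
  [  -0.15    -0.10     1.00     0.00]
  [  -0.25    -0.20    -0.20     0.95]
d = (I − A) x:
  d_1 = (+0.90)·380 + (-0.20)·300 + (-0.15)·260 + (-0.05)·660 = 210.00
  d_2 = (-0.05)·380 + (+0.90)·300 + (+0.00)·260 + (-0.30)·660 = 53.00
  d_3 = (-0.15)·380 + (-0.10)·300 + (+1.00)·260 + (+0.00)·660 = 173.00
  d_4 = (-0.25)·380 + (-0.20)·300 + (-0.20)·260 + (+0.95)·660 = 420.00

d_1 = 210.00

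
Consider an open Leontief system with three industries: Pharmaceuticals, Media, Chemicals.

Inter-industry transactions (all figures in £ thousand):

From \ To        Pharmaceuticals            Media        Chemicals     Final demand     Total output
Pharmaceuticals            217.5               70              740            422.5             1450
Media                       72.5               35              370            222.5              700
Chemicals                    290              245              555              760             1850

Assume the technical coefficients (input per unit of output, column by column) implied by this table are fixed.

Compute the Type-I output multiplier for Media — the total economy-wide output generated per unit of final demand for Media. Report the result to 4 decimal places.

m_M = 2.5105

Technical coefficients a_ij = z_ij / X_j:
  a_PP = 217.5/1450 = 0.15, a_MP = 72.5/1450 = 0.05, a_CP = 290/1450 = 0.20
  a_PM = 70/700 = 0.10, a_MM = 35/700 = 0.05, a_CM = 245/700 = 0.35
  a_PC = 740/1850 = 0.40, a_MC = 370/1850 = 0.20, a_CC = 555/1850 = 0.30
I − A =
  [   0.85    -0.10    -0.40]
  [  -0.05     0.95    -0.20]
  [  -0.20    -0.35     0.70]
Cofactors of I−A, C_ij = (−1)^(i+j)·(minor ij) (rows/columns in the sector order above):
  C_11 = (0.95)(0.70) − (-0.20)(-0.35) = 0.5950
  C_12 = −[(-0.05)(0.70) − (-0.20)(-0.20)] = 0.0750
  C_13 = (-0.05)(-0.35) − (0.95)(-0.20) = 0.2075
  C_21 = −[(-0.10)(0.70) − (-0.40)(-0.35)] = 0.2100
  C_22 = (0.85)(0.70) − (-0.40)(-0.20) = 0.5150
  C_23 = −[(0.85)(-0.35) − (-0.10)(-0.20)] = 0.3175
  C_31 = (-0.10)(-0.20) − (-0.40)(0.95) = 0.4000
  C_32 = −[(0.85)(-0.20) − (-0.40)(-0.05)] = 0.1900
  C_33 = (0.85)(0.95) − (-0.10)(-0.05) = 0.8025
det(I−A) = Σ_j (I−A)_1j·C_1j = (0.85)(0.5950) + (-0.10)(0.0750) + (-0.40)(0.2075) = 0.41525
adj(I−A) = Cᵀ =
  [ 0.5950   0.2100   0.4000]
  [ 0.0750   0.5150   0.1900]
  [ 0.2075   0.3175   0.8025]
(I − A)⁻¹ = adj(I−A) / det(I−A) ≈
  [   1.43287     0.50572     0.96328]
  [   0.18061     1.24022     0.45756]
  [   0.49970     0.76460     1.93257]
The output multiplier for sector j is the column-j sum of the Leontief inverse (I − A)⁻¹ = adj(I−A) / det(I−A).
Column M of adj(I−A): (0.2100, 0.5150, 0.3175); det(I−A) = 0.41525.
m_M = (0.2100 + 0.5150 + 0.3175) / 0.41525 = 1.0425 / 0.41525 ≈ 2.5105.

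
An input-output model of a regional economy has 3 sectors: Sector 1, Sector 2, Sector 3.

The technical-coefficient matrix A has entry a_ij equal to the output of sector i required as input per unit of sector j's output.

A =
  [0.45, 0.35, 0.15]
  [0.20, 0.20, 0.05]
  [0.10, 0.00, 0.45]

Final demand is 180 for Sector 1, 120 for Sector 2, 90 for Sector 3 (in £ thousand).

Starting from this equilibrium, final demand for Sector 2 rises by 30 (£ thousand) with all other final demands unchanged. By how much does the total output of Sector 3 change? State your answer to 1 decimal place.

I − A =
  [   0.55    -0.35    -0.15]
  [  -0.20     0.80    -0.05]
  [  -0.10     0.00     0.55]
Cofactors of I−A, C_ij = (−1)^(i+j)·(minor ij) (rows/columns in the sector order above):
  C_11 = (0.80)(0.55) − (-0.05)(0.00) = 0.4400
  C_12 = −[(-0.20)(0.55) − (-0.05)(-0.10)] = 0.1150
  C_13 = (-0.20)(0.00) − (0.80)(-0.10) = 0.0800
  C_21 = −[(-0.35)(0.55) − (-0.15)(0.00)] = 0.1925
  C_22 = (0.55)(0.55) − (-0.15)(-0.10) = 0.2875
  C_23 = −[(0.55)(0.00) − (-0.35)(-0.10)] = 0.0350
  C_31 = (-0.35)(-0.05) − (-0.15)(0.80) = 0.1375
  C_32 = −[(0.55)(-0.05) − (-0.15)(-0.20)] = 0.0575
  C_33 = (0.55)(0.80) − (-0.35)(-0.20) = 0.3700
det(I−A) = Σ_j (I−A)_1j·C_1j = (0.55)(0.4400) + (-0.35)(0.1150) + (-0.15)(0.0800) = 0.18975
adj(I−A) = Cᵀ =
  [ 0.4400   0.1925   0.1375]
  [ 0.1150   0.2875   0.0575]
  [ 0.0800   0.0350   0.3700]
(I − A)⁻¹ = adj(I−A) / det(I−A) ≈
  [   2.3188     1.0145     0.7246]
  [   0.6061     1.5152     0.3030]
  [   0.4216     0.1845     1.9499]
Δx = (I − A)⁻¹ Δd with Δd having +30 in the Sector 2 component and 0 elsewhere.
So Δx_3 = L_32 · (+30), where L_32 = adj(I−A)_32 / det(I−A) = 0.0350 / 0.18975.
Δx_3 = 0.0350 × (+30) / 0.18975 = 1.05 / 0.18975 ≈ 5.5.

Δx_3 = 5.5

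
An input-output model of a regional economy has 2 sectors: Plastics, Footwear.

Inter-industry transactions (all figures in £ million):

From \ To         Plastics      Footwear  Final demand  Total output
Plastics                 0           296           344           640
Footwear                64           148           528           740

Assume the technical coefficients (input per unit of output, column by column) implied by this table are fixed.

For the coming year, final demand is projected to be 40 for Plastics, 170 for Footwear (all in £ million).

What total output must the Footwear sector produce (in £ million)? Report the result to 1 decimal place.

x_2 = 228.9

Technical coefficients a_ij = z_ij / X_j:
  a_11 = 0/640 = 0.00, a_21 = 64/640 = 0.10
  a_12 = 296/740 = 0.40, a_22 = 148/740 = 0.20
I − A =
  [   1.00    -0.40]
  [  -0.10     0.80]
det(I−A) = (1.00)(0.80) − (-0.40)(-0.10) = 0.7600
adj(I−A) = [[0.80, 0.40], [0.10, 1.00]]
(I − A)⁻¹ = adj(I−A) / det(I−A) ≈
  [   1.0526     0.5263]
  [   0.1316     1.3158]
x = (I − A)⁻¹ d = adj(I−A)·d / det(I−A), with det(I−A) = 0.7600:
  x_1 = (0.80·40 + 0.40·170) / 0.7600 = 100.00 / 0.7600 ≈ 131.6
  x_2 = (0.10·40 + 1.00·170) / 0.7600 = 174.00 / 0.7600 ≈ 228.9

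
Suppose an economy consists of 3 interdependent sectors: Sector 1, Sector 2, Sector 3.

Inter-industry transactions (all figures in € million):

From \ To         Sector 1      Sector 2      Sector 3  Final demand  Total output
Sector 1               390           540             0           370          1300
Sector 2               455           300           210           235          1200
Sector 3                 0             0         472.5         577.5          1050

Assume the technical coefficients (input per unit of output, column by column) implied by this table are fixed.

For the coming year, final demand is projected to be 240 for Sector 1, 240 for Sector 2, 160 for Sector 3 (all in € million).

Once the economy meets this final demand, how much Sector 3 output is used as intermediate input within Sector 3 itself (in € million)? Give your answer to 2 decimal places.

Technical coefficients a_ij = z_ij / X_j:
  a_11 = 390/1300 = 0.30, a_21 = 455/1300 = 0.35, a_31 = 0/1300 = 0.00
  a_12 = 540/1200 = 0.45, a_22 = 300/1200 = 0.25, a_32 = 0/1200 = 0.00
  a_13 = 0/1050 = 0.00, a_23 = 210/1050 = 0.20, a_33 = 472.5/1050 = 0.45
I − A =
  [   0.70    -0.45     0.00]
  [  -0.35     0.75    -0.20]
  [   0.00     0.00     0.55]
Cofactors of I−A, C_ij = (−1)^(i+j)·(minor ij) (rows/columns in the sector order above):
  C_11 = (0.75)(0.55) − (-0.20)(0.00) = 0.4125
  C_12 = −[(-0.35)(0.55) − (-0.20)(0.00)] = 0.1925
  C_13 = (-0.35)(0.00) − (0.75)(0.00) = 0.0000
  C_21 = −[(-0.45)(0.55) − (0.00)(0.00)] = 0.2475
  C_22 = (0.70)(0.55) − (0.00)(0.00) = 0.3850
  C_23 = −[(0.70)(0.00) − (-0.45)(0.00)] = 0.0000
  C_31 = (-0.45)(-0.20) − (0.00)(0.75) = 0.0900
  C_32 = −[(0.70)(-0.20) − (0.00)(-0.35)] = 0.1400
  C_33 = (0.70)(0.75) − (-0.45)(-0.35) = 0.3675
det(I−A) = Σ_j (I−A)_1j·C_1j = (0.70)(0.4125) + (-0.45)(0.1925) + (0.00)(0.0000) = 0.202125
adj(I−A) = Cᵀ =
  [ 0.4125   0.2475   0.0900]
  [ 0.1925   0.3850   0.1400]
  [ 0.0000   0.0000   0.3675]
(I − A)⁻¹ = adj(I−A) / det(I−A) ≈
  [   2.0408     1.2245     0.4453]
  [   0.9524     1.9048     0.6926]
  [   0.0000     0.0000     1.8182]
First solve x = (I − A)⁻¹ d = adj(I−A)·d / det(I−A); in particular x_3 = (0.0000·240 + 0.0000·240 + 0.3675·160) / 0.202125 = 58.80 / 0.202125 ≈ 290.9091.
Intermediate flow from 3 to 3: z_33 = a_33 · x_3 = 0.45 × 58.80 / 0.202125 = 26.46 / 0.202125 ≈ 130.91.

z_33 = 130.91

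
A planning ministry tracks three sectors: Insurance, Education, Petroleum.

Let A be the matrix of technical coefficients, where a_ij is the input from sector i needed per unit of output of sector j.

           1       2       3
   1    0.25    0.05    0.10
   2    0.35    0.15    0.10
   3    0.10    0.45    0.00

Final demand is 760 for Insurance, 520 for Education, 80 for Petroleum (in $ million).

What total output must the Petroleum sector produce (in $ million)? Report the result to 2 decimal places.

x_3 = 733.75

I − A =
  [   0.75    -0.05    -0.10]
  [  -0.35     0.85    -0.10]
  [  -0.10    -0.45     1.00]
Cofactors of I−A, C_ij = (−1)^(i+j)·(minor ij) (rows/columns in the sector order above):
  C_11 = (0.85)(1.00) − (-0.10)(-0.45) = 0.8050
  C_12 = −[(-0.35)(1.00) − (-0.10)(-0.10)] = 0.3600
  C_13 = (-0.35)(-0.45) − (0.85)(-0.10) = 0.2425
  C_21 = −[(-0.05)(1.00) − (-0.10)(-0.45)] = 0.0950
  C_22 = (0.75)(1.00) − (-0.10)(-0.10) = 0.7400
  C_23 = −[(0.75)(-0.45) − (-0.05)(-0.10)] = 0.3425
  C_31 = (-0.05)(-0.10) − (-0.10)(0.85) = 0.0900
  C_32 = −[(0.75)(-0.10) − (-0.10)(-0.35)] = 0.1100
  C_33 = (0.75)(0.85) − (-0.05)(-0.35) = 0.6200
det(I−A) = Σ_j (I−A)_1j·C_1j = (0.75)(0.8050) + (-0.05)(0.3600) + (-0.10)(0.2425) = 0.5615
adj(I−A) = Cᵀ =
  [ 0.8050   0.0950   0.0900]
  [ 0.3600   0.7400   0.1100]
  [ 0.2425   0.3425   0.6200]
(I − A)⁻¹ = adj(I−A) / det(I−A) ≈
  [   1.4337     0.1692     0.1603]
  [   0.6411     1.3179     0.1959]
  [   0.4319     0.6100     1.1042]
x = (I − A)⁻¹ d = adj(I−A)·d / det(I−A), with det(I−A) = 0.5615:
  x_1 = (0.8050·760 + 0.0950·520 + 0.0900·80) / 0.5615 = 668.40 / 0.5615 ≈ 1190.38
  x_2 = (0.3600·760 + 0.7400·520 + 0.1100·80) / 0.5615 = 667.20 / 0.5615 ≈ 1188.25
  x_3 = (0.2425·760 + 0.3425·520 + 0.6200·80) / 0.5615 = 412.00 / 0.5615 ≈ 733.75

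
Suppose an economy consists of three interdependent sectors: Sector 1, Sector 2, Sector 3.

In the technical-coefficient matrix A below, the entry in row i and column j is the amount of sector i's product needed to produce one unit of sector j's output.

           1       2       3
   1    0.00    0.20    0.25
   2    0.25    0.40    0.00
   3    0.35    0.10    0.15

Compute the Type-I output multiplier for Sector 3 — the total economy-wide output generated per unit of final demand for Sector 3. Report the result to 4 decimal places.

I − A =
  [   1.00    -0.20    -0.25]
  [  -0.25     0.60     0.00]
  [  -0.35    -0.10     0.85]
Cofactors of I−A, C_ij = (−1)^(i+j)·(minor ij) (rows/columns in the sector order above):
  C_11 = (0.60)(0.85) − (0.00)(-0.10) = 0.5100
  C_12 = −[(-0.25)(0.85) − (0.00)(-0.35)] = 0.2125
  C_13 = (-0.25)(-0.10) − (0.60)(-0.35) = 0.2350
  C_21 = −[(-0.20)(0.85) − (-0.25)(-0.10)] = 0.1950
  C_22 = (1.00)(0.85) − (-0.25)(-0.35) = 0.7625
  C_23 = −[(1.00)(-0.10) − (-0.20)(-0.35)] = 0.1700
  C_31 = (-0.20)(0.00) − (-0.25)(0.60) = 0.1500
  C_32 = −[(1.00)(0.00) − (-0.25)(-0.25)] = 0.0625
  C_33 = (1.00)(0.60) − (-0.20)(-0.25) = 0.5500
det(I−A) = Σ_j (I−A)_1j·C_1j = (1.00)(0.5100) + (-0.20)(0.2125) + (-0.25)(0.2350) = 0.40875
adj(I−A) = Cᵀ =
  [ 0.5100   0.1950   0.1500]
  [ 0.2125   0.7625   0.0625]
  [ 0.2350   0.1700   0.5500]
(I − A)⁻¹ = adj(I−A) / det(I−A) ≈
  [   1.24771     0.47706     0.36697]
  [   0.51988     1.86544     0.15291]
  [   0.57492     0.41590     1.34557]
The output multiplier for sector j is the column-j sum of the Leontief inverse (I − A)⁻¹ = adj(I−A) / det(I−A).
Column 3 of adj(I−A): (0.1500, 0.0625, 0.5500); det(I−A) = 0.40875.
m_3 = (0.1500 + 0.0625 + 0.5500) / 0.40875 = 0.7625 / 0.40875 ≈ 1.8654.

m_3 = 1.8654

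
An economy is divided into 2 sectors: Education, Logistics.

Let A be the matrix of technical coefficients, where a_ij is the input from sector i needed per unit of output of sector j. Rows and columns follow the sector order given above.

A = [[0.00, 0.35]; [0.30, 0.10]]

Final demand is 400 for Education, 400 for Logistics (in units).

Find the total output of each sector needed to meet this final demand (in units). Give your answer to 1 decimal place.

I − A =
  [   1.00    -0.35]
  [  -0.30     0.90]
det(I−A) = (1.00)(0.90) − (-0.35)(-0.30) = 0.7950
adj(I−A) = [[0.90, 0.35], [0.30, 1.00]]
(I − A)⁻¹ = adj(I−A) / det(I−A) ≈
  [   1.1321     0.4403]
  [   0.3774     1.2579]
x = (I − A)⁻¹ d = adj(I−A)·d / det(I−A), with det(I−A) = 0.7950:
  x_E = (0.90·400 + 0.35·400) / 0.7950 = 500.00 / 0.7950 ≈ 628.9
  x_L = (0.30·400 + 1.00·400) / 0.7950 = 520.00 / 0.7950 ≈ 654.1

x_E = 628.9, x_L = 654.1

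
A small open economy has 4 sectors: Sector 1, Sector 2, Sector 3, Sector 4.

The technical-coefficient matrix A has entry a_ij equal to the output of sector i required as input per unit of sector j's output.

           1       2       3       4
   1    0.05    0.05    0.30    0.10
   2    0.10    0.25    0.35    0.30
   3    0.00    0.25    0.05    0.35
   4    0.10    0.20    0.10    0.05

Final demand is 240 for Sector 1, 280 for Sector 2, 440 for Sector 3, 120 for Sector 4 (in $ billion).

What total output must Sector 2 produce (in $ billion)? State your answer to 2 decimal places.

I − A =
  [   0.95    -0.05    -0.30    -0.10]
  [  -0.10     0.75    -0.35    -0.30]
  [   0.00    -0.25     0.95    -0.35]
  [  -0.10    -0.20    -0.10     0.95]
Compute the cofactors C_ij = (−1)^(i+j)·(3×3 minor ij) of I−A; the adjugate is their transpose:
adj(I−A) = Cᵀ =
  [ 0.478500   0.157125   0.228375   0.184125]
  [ 0.127500   0.804125   0.379375   0.407125]
  [ 0.064500   0.291375   0.604125   0.321375]
  [ 0.084000   0.216500   0.167500   0.581500]
det(I−A) = Σ_j (I−A)_1j·C_1j = (0.95)(0.478500) + (-0.05)(0.127500) + (-0.30)(0.064500) + (-0.10)(0.084000) = 0.42045
(I − A)⁻¹ = adj(I−A) / det(I−A) ≈
  [   1.1381     0.3737     0.5432     0.4379]
  [   0.3032     1.9125     0.9023     0.9683]
  [   0.1534     0.6930     1.4369     0.7644]
  [   0.1998     0.5149     0.3984     1.3830]
x = (I − A)⁻¹ d = adj(I−A)·d / det(I−A), with det(I−A) = 0.42045:
  x_1 = (0.478500·240 + 0.157125·280 + 0.228375·440 + 0.184125·120) / 0.42045 = 281.415 / 0.42045 ≈ 669.32
  x_2 = (0.127500·240 + 0.804125·280 + 0.379375·440 + 0.407125·120) / 0.42045 = 471.535 / 0.42045 ≈ 1121.50
  x_3 = (0.064500·240 + 0.291375·280 + 0.604125·440 + 0.321375·120) / 0.42045 = 401.445 / 0.42045 ≈ 954.80
  x_4 = (0.084000·240 + 0.216500·280 + 0.167500·440 + 0.581500·120) / 0.42045 = 224.26 / 0.42045 ≈ 533.38

x_2 = 1121.50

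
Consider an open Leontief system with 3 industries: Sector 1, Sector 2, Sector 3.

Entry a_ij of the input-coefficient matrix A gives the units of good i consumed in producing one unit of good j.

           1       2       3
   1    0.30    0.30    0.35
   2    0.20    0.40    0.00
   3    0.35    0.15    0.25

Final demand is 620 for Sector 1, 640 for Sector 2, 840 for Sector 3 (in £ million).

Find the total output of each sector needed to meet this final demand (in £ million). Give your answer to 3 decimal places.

I − A =
  [   0.70    -0.30    -0.35]
  [  -0.20     0.60     0.00]
  [  -0.35    -0.15     0.75]
Cofactors of I−A, C_ij = (−1)^(i+j)·(minor ij) (rows/columns in the sector order above):
  C_11 = (0.60)(0.75) − (0.00)(-0.15) = 0.4500
  C_12 = −[(-0.20)(0.75) − (0.00)(-0.35)] = 0.1500
  C_13 = (-0.20)(-0.15) − (0.60)(-0.35) = 0.2400
  C_21 = −[(-0.30)(0.75) − (-0.35)(-0.15)] = 0.2775
  C_22 = (0.70)(0.75) − (-0.35)(-0.35) = 0.4025
  C_23 = −[(0.70)(-0.15) − (-0.30)(-0.35)] = 0.2100
  C_31 = (-0.30)(0.00) − (-0.35)(0.60) = 0.2100
  C_32 = −[(0.70)(0.00) − (-0.35)(-0.20)] = 0.0700
  C_33 = (0.70)(0.60) − (-0.30)(-0.20) = 0.3600
det(I−A) = Σ_j (I−A)_1j·C_1j = (0.70)(0.4500) + (-0.30)(0.1500) + (-0.35)(0.2400) = 0.1860
adj(I−A) = Cᵀ =
  [ 0.4500   0.2775   0.2100]
  [ 0.1500   0.4025   0.0700]
  [ 0.2400   0.2100   0.3600]
(I − A)⁻¹ = adj(I−A) / det(I−A) ≈
  [   2.4194     1.4919     1.1290]
  [   0.8065     2.1640     0.3763]
  [   1.2903     1.1290     1.9355]
x = (I − A)⁻¹ d = adj(I−A)·d / det(I−A), with det(I−A) = 0.1860:
  x_1 = (0.4500·620 + 0.2775·640 + 0.2100·840) / 0.1860 = 633.00 / 0.1860 ≈ 3403.226
  x_2 = (0.1500·620 + 0.4025·640 + 0.0700·840) / 0.1860 = 409.40 / 0.1860 ≈ 2201.075
  x_3 = (0.2400·620 + 0.2100·640 + 0.3600·840) / 0.1860 = 585.60 / 0.1860 ≈ 3148.387

x_1 = 3403.226, x_2 = 2201.075, x_3 = 3148.387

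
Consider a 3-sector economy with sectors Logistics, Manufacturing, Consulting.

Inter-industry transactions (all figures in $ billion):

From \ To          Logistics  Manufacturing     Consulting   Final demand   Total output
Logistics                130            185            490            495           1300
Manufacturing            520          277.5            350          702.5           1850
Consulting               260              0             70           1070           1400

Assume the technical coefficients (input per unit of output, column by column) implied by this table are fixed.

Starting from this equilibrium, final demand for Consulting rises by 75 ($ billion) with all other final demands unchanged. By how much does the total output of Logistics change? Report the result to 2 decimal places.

Technical coefficients a_ij = z_ij / X_j:
  a_LL = 130/1300 = 0.10, a_ML = 520/1300 = 0.40, a_CL = 260/1300 = 0.20
  a_LM = 185/1850 = 0.10, a_MM = 277.5/1850 = 0.15, a_CM = 0/1850 = 0.00
  a_LC = 490/1400 = 0.35, a_MC = 350/1400 = 0.25, a_CC = 70/1400 = 0.05
I − A =
  [   0.90    -0.10    -0.35]
  [  -0.40     0.85    -0.25]
  [  -0.20     0.00     0.95]
Cofactors of I−A, C_ij = (−1)^(i+j)·(minor ij) (rows/columns in the sector order above):
  C_11 = (0.85)(0.95) − (-0.25)(0.00) = 0.8075
  C_12 = −[(-0.40)(0.95) − (-0.25)(-0.20)] = 0.4300
  C_13 = (-0.40)(0.00) − (0.85)(-0.20) = 0.1700
  C_21 = −[(-0.10)(0.95) − (-0.35)(0.00)] = 0.0950
  C_22 = (0.90)(0.95) − (-0.35)(-0.20) = 0.7850
  C_23 = −[(0.90)(0.00) − (-0.10)(-0.20)] = 0.0200
  C_31 = (-0.10)(-0.25) − (-0.35)(0.85) = 0.3225
  C_32 = −[(0.90)(-0.25) − (-0.35)(-0.40)] = 0.3650
  C_33 = (0.90)(0.85) − (-0.10)(-0.40) = 0.7250
det(I−A) = Σ_j (I−A)_1j·C_1j = (0.90)(0.8075) + (-0.10)(0.4300) + (-0.35)(0.1700) = 0.62425
adj(I−A) = Cᵀ =
  [ 0.8075   0.0950   0.3225]
  [ 0.4300   0.7850   0.3650]
  [ 0.1700   0.0200   0.7250]
(I − A)⁻¹ = adj(I−A) / det(I−A) ≈
  [   1.2936     0.1522     0.5166]
  [   0.6888     1.2575     0.5847]
  [   0.2723     0.0320     1.1614]
Δx = (I − A)⁻¹ Δd with Δd having +75 in the Consulting component and 0 elsewhere.
So Δx_L = L_LC · (+75), where L_LC = adj(I−A)_LC / det(I−A) = 0.3225 / 0.62425.
Δx_L = 0.3225 × (+75) / 0.62425 = 24.1875 / 0.62425 ≈ 38.75.

Δx_L = 38.75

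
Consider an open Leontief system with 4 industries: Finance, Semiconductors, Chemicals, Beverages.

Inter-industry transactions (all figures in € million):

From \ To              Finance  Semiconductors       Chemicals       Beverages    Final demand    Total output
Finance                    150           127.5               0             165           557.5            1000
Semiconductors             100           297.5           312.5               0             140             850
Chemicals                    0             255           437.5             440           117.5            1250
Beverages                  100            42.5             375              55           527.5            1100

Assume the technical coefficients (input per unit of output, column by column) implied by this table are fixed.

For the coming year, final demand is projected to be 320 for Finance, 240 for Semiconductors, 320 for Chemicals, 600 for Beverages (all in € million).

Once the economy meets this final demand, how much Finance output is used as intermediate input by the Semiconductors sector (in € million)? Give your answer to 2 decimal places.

Technical coefficients a_ij = z_ij / X_j:
  a_11 = 150/1000 = 0.15, a_21 = 100/1000 = 0.10, a_31 = 0/1000 = 0.00, a_41 = 100/1000 = 0.10
  a_12 = 127.5/850 = 0.15, a_22 = 297.5/850 = 0.35, a_32 = 255/850 = 0.30, a_42 = 42.5/850 = 0.05
  a_13 = 0/1250 = 0.00, a_23 = 312.5/1250 = 0.25, a_33 = 437.5/1250 = 0.35, a_43 = 375/1250 = 0.30
  a_14 = 165/1100 = 0.15, a_24 = 0/1100 = 0.00, a_34 = 440/1100 = 0.40, a_44 = 55/1100 = 0.05
I − A =
  [   0.85    -0.15     0.00    -0.15]
  [  -0.10     0.65    -0.25     0.00]
  [   0.00    -0.30     0.65    -0.40]
  [  -0.10    -0.05    -0.30     0.95]
Compute the cofactors C_ij = (−1)^(i+j)·(3×3 minor ij) of I−A; the adjugate is their transpose:
adj(I−A) = Cᵀ =
  [ 0.247125   0.093000   0.066750   0.067125]
  [ 0.059750   0.413125   0.202625   0.094750]
  [ 0.056500   0.260750   0.500125   0.219500]
  [ 0.047000   0.113875   0.175625   0.285625]
det(I−A) = Σ_j (I−A)_1j·C_1j = (0.85)(0.247125) + (-0.15)(0.059750) + (0.00)(0.056500) + (-0.15)(0.047000) = 0.19404375
(I − A)⁻¹ = adj(I−A) / det(I−A) ≈
  [   1.2736     0.4793     0.3440     0.3459]
  [   0.3079     2.1290     1.0442     0.4883]
  [   0.2912     1.3438     2.5774     1.1312]
  [   0.2422     0.5869     0.9051     1.4720]
First solve x = (I − A)⁻¹ d = adj(I−A)·d / det(I−A); in particular x_2 = (0.059750·320 + 0.413125·240 + 0.202625·320 + 0.094750·600) / 0.19404375 = 239.96 / 0.19404375 ≈ 1236.6283.
Intermediate flow from 1 to 2: z_12 = a_12 · x_2 = 0.15 × 239.96 / 0.19404375 = 35.994 / 0.19404375 ≈ 185.49.

z_12 = 185.49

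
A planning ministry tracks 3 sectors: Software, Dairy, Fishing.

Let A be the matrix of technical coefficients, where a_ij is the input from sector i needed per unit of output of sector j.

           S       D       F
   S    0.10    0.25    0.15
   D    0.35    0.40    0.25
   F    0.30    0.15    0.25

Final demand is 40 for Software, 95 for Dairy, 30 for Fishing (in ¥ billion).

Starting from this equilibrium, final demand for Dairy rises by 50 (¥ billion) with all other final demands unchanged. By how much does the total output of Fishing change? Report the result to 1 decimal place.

I − A =
  [   0.90    -0.25    -0.15]
  [  -0.35     0.60    -0.25]
  [  -0.30    -0.15     0.75]
Cofactors of I−A, C_ij = (−1)^(i+j)·(minor ij) (rows/columns in the sector order above):
  C_11 = (0.60)(0.75) − (-0.25)(-0.15) = 0.4125
  C_12 = −[(-0.35)(0.75) − (-0.25)(-0.30)] = 0.3375
  C_13 = (-0.35)(-0.15) − (0.60)(-0.30) = 0.2325
  C_21 = −[(-0.25)(0.75) − (-0.15)(-0.15)] = 0.2100
  C_22 = (0.90)(0.75) − (-0.15)(-0.30) = 0.6300
  C_23 = −[(0.90)(-0.15) − (-0.25)(-0.30)] = 0.2100
  C_31 = (-0.25)(-0.25) − (-0.15)(0.60) = 0.1525
  C_32 = −[(0.90)(-0.25) − (-0.15)(-0.35)] = 0.2775
  C_33 = (0.90)(0.60) − (-0.25)(-0.35) = 0.4525
det(I−A) = Σ_j (I−A)_1j·C_1j = (0.90)(0.4125) + (-0.25)(0.3375) + (-0.15)(0.2325) = 0.2520
adj(I−A) = Cᵀ =
  [ 0.4125   0.2100   0.1525]
  [ 0.3375   0.6300   0.2775]
  [ 0.2325   0.2100   0.4525]
(I − A)⁻¹ = adj(I−A) / det(I−A) ≈
  [   1.6369     0.8333     0.6052]
  [   1.3393     2.5000     1.1012]
  [   0.9226     0.8333     1.7956]
Δx = (I − A)⁻¹ Δd with Δd having +50 in the Dairy component and 0 elsewhere.
So Δx_F = L_FD · (+50), where L_FD = adj(I−A)_FD / det(I−A) = 0.2100 / 0.2520.
Δx_F = 0.2100 × (+50) / 0.2520 = 10.50 / 0.2520 ≈ 41.7.

Δx_F = 41.7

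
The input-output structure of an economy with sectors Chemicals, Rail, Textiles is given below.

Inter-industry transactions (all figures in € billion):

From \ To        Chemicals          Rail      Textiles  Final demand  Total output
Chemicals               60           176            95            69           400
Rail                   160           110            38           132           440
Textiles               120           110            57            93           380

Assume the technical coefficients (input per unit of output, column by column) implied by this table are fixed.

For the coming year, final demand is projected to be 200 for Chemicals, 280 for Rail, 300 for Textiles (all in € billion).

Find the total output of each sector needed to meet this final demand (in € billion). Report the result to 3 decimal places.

x_C = 1041.441, x_R = 1066.667, x_T = 1034.234

Technical coefficients a_ij = z_ij / X_j:
  a_CC = 60/400 = 0.15, a_RC = 160/400 = 0.40, a_TC = 120/400 = 0.30
  a_CR = 176/440 = 0.40, a_RR = 110/440 = 0.25, a_TR = 110/440 = 0.25
  a_CT = 95/380 = 0.25, a_RT = 38/380 = 0.10, a_TT = 57/380 = 0.15
I − A =
  [   0.85    -0.40    -0.25]
  [  -0.40     0.75    -0.10]
  [  -0.30    -0.25     0.85]
Cofactors of I−A, C_ij = (−1)^(i+j)·(minor ij) (rows/columns in the sector order above):
  C_11 = (0.75)(0.85) − (-0.10)(-0.25) = 0.6125
  C_12 = −[(-0.40)(0.85) − (-0.10)(-0.30)] = 0.3700
  C_13 = (-0.40)(-0.25) − (0.75)(-0.30) = 0.3250
  C_21 = −[(-0.40)(0.85) − (-0.25)(-0.25)] = 0.4025
  C_22 = (0.85)(0.85) − (-0.25)(-0.30) = 0.6475
  C_23 = −[(0.85)(-0.25) − (-0.40)(-0.30)] = 0.3325
  C_31 = (-0.40)(-0.10) − (-0.25)(0.75) = 0.2275
  C_32 = −[(0.85)(-0.10) − (-0.25)(-0.40)] = 0.1850
  C_33 = (0.85)(0.75) − (-0.40)(-0.40) = 0.4775
det(I−A) = Σ_j (I−A)_1j·C_1j = (0.85)(0.6125) + (-0.40)(0.3700) + (-0.25)(0.3250) = 0.291375
adj(I−A) = Cᵀ =
  [ 0.6125   0.4025   0.2275]
  [ 0.3700   0.6475   0.1850]
  [ 0.3250   0.3325   0.4775]
(I − A)⁻¹ = adj(I−A) / det(I−A) ≈
  [   2.1021     1.3814     0.7808]
  [   1.2698     2.2222     0.6349]
  [   1.1154     1.1411     1.6388]
x = (I − A)⁻¹ d = adj(I−A)·d / det(I−A), with det(I−A) = 0.291375:
  x_C = (0.6125·200 + 0.4025·280 + 0.2275·300) / 0.291375 = 303.45 / 0.291375 ≈ 1041.441
  x_R = (0.3700·200 + 0.6475·280 + 0.1850·300) / 0.291375 = 310.80 / 0.291375 ≈ 1066.667
  x_T = (0.3250·200 + 0.3325·280 + 0.4775·300) / 0.291375 = 301.35 / 0.291375 ≈ 1034.234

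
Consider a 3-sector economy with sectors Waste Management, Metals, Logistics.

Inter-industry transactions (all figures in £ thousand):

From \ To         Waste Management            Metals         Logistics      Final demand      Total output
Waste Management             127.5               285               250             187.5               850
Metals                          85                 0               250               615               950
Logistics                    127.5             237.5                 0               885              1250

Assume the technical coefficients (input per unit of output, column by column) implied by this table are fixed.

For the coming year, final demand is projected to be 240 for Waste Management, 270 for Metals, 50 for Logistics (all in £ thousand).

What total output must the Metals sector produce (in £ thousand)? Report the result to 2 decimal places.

x_M = 357.33

Technical coefficients a_ij = z_ij / X_j:
  a_WW = 127.5/850 = 0.15, a_MW = 85/850 = 0.10, a_LW = 127.5/850 = 0.15
  a_WM = 285/950 = 0.30, a_MM = 0/950 = 0.00, a_LM = 237.5/950 = 0.25
  a_WL = 250/1250 = 0.20, a_ML = 250/1250 = 0.20, a_LL = 0/1250 = 0.00
I − A =
  [   0.85    -0.30    -0.20]
  [  -0.10     1.00    -0.20]
  [  -0.15    -0.25     1.00]
Cofactors of I−A, C_ij = (−1)^(i+j)·(minor ij) (rows/columns in the sector order above):
  C_11 = (1.00)(1.00) − (-0.20)(-0.25) = 0.9500
  C_12 = −[(-0.10)(1.00) − (-0.20)(-0.15)] = 0.1300
  C_13 = (-0.10)(-0.25) − (1.00)(-0.15) = 0.1750
  C_21 = −[(-0.30)(1.00) − (-0.20)(-0.25)] = 0.3500
  C_22 = (0.85)(1.00) − (-0.20)(-0.15) = 0.8200
  C_23 = −[(0.85)(-0.25) − (-0.30)(-0.15)] = 0.2575
  C_31 = (-0.30)(-0.20) − (-0.20)(1.00) = 0.2600
  C_32 = −[(0.85)(-0.20) − (-0.20)(-0.10)] = 0.1900
  C_33 = (0.85)(1.00) − (-0.30)(-0.10) = 0.8200
det(I−A) = Σ_j (I−A)_1j·C_1j = (0.85)(0.9500) + (-0.30)(0.1300) + (-0.20)(0.1750) = 0.7335
adj(I−A) = Cᵀ =
  [ 0.9500   0.3500   0.2600]
  [ 0.1300   0.8200   0.1900]
  [ 0.1750   0.2575   0.8200]
(I − A)⁻¹ = adj(I−A) / det(I−A) ≈
  [   1.2952     0.4772     0.3545]
  [   0.1772     1.1179     0.2590]
  [   0.2386     0.3511     1.1179]
x = (I − A)⁻¹ d = adj(I−A)·d / det(I−A), with det(I−A) = 0.7335:
  x_W = (0.9500·240 + 0.3500·270 + 0.2600·50) / 0.7335 = 335.50 / 0.7335 ≈ 457.40
  x_M = (0.1300·240 + 0.8200·270 + 0.1900·50) / 0.7335 = 262.10 / 0.7335 ≈ 357.33
  x_L = (0.1750·240 + 0.2575·270 + 0.8200·50) / 0.7335 = 152.525 / 0.7335 ≈ 207.94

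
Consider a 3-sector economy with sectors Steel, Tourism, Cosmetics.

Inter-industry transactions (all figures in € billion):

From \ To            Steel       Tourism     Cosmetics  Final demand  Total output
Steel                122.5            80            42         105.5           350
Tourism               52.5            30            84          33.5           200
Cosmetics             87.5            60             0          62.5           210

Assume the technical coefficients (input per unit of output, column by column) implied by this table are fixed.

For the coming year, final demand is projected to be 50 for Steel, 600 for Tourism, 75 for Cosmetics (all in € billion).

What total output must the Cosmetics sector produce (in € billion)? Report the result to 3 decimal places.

Technical coefficients a_ij = z_ij / X_j:
  a_SS = 122.5/350 = 0.35, a_TS = 52.5/350 = 0.15, a_CS = 87.5/350 = 0.25
  a_ST = 80/200 = 0.40, a_TT = 30/200 = 0.15, a_CT = 60/200 = 0.30
  a_SC = 42/210 = 0.20, a_TC = 84/210 = 0.40, a_CC = 0/210 = 0.00
I − A =
  [   0.65    -0.40    -0.20]
  [  -0.15     0.85    -0.40]
  [  -0.25    -0.30     1.00]
Cofactors of I−A, C_ij = (−1)^(i+j)·(minor ij) (rows/columns in the sector order above):
  C_11 = (0.85)(1.00) − (-0.40)(-0.30) = 0.7300
  C_12 = −[(-0.15)(1.00) − (-0.40)(-0.25)] = 0.2500
  C_13 = (-0.15)(-0.30) − (0.85)(-0.25) = 0.2575
  C_21 = −[(-0.40)(1.00) − (-0.20)(-0.30)] = 0.4600
  C_22 = (0.65)(1.00) − (-0.20)(-0.25) = 0.6000
  C_23 = −[(0.65)(-0.30) − (-0.40)(-0.25)] = 0.2950
  C_31 = (-0.40)(-0.40) − (-0.20)(0.85) = 0.3300
  C_32 = −[(0.65)(-0.40) − (-0.20)(-0.15)] = 0.2900
  C_33 = (0.65)(0.85) − (-0.40)(-0.15) = 0.4925
det(I−A) = Σ_j (I−A)_1j·C_1j = (0.65)(0.7300) + (-0.40)(0.2500) + (-0.20)(0.2575) = 0.3230
adj(I−A) = Cᵀ =
  [ 0.7300   0.4600   0.3300]
  [ 0.2500   0.6000   0.2900]
  [ 0.2575   0.2950   0.4925]
(I − A)⁻¹ = adj(I−A) / det(I−A) ≈
  [   2.2601     1.4241     1.0217]
  [   0.7740     1.8576     0.8978]
  [   0.7972     0.9133     1.5248]
x = (I − A)⁻¹ d = adj(I−A)·d / det(I−A), with det(I−A) = 0.3230:
  x_S = (0.7300·50 + 0.4600·600 + 0.3300·75) / 0.3230 = 337.25 / 0.3230 ≈ 1044.118
  x_T = (0.2500·50 + 0.6000·600 + 0.2900·75) / 0.3230 = 394.25 / 0.3230 ≈ 1220.588
  x_C = (0.2575·50 + 0.2950·600 + 0.4925·75) / 0.3230 = 226.8125 / 0.3230 ≈ 702.206

x_C = 702.206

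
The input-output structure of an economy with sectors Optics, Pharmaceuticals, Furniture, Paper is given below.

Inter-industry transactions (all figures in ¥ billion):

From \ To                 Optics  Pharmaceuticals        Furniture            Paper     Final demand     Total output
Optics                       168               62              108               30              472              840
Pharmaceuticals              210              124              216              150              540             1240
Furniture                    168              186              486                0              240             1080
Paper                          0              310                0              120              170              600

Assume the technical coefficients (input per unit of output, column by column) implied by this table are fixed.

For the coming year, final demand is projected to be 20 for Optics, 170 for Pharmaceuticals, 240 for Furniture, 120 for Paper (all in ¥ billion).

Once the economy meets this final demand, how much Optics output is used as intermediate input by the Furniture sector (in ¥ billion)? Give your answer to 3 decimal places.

z_13 = 61.166

Technical coefficients a_ij = z_ij / X_j:
  a_11 = 168/840 = 0.20, a_21 = 210/840 = 0.25, a_31 = 168/840 = 0.20, a_41 = 0/840 = 0.00
  a_12 = 62/1240 = 0.05, a_22 = 124/1240 = 0.10, a_32 = 186/1240 = 0.15, a_42 = 310/1240 = 0.25
  a_13 = 108/1080 = 0.10, a_23 = 216/1080 = 0.20, a_33 = 486/1080 = 0.45, a_43 = 0/1080 = 0.00
  a_14 = 30/600 = 0.05, a_24 = 150/600 = 0.25, a_34 = 0/600 = 0.00, a_44 = 120/600 = 0.20
I − A =
  [   0.80    -0.05    -0.10    -0.05]
  [  -0.25     0.90    -0.20    -0.25]
  [  -0.20    -0.15     0.55     0.00]
  [   0.00    -0.25     0.00     0.80]
Compute the cofactors C_ij = (−1)^(i+j)·(3×3 minor ij) of I−A; the adjugate is their transpose:
adj(I−A) = Cᵀ =
  [ 0.337625   0.040875   0.076250   0.033875]
  [ 0.142000   0.336000   0.148000   0.113875]
  [ 0.161500   0.106500   0.512875   0.043375]
  [ 0.044375   0.105000   0.046250   0.341375]
det(I−A) = Σ_j (I−A)_1j·C_1j = (0.80)(0.337625) + (-0.05)(0.142000) + (-0.10)(0.161500) + (-0.05)(0.044375) = 0.24463125
(I − A)⁻¹ = adj(I−A) / det(I−A) ≈
  [   1.3801     0.1671     0.3117     0.1385]
  [   0.5805     1.3735     0.6050     0.4655]
  [   0.6602     0.4353     2.0965     0.1773]
  [   0.1814     0.4292     0.1891     1.3955]
First solve x = (I − A)⁻¹ d = adj(I−A)·d / det(I−A); in particular x_3 = (0.161500·20 + 0.106500·170 + 0.512875·240 + 0.043375·120) / 0.24463125 = 149.63 / 0.24463125 ≈ 611.65530.
Intermediate flow from 1 to 3: z_13 = a_13 · x_3 = 0.10 × 149.63 / 0.24463125 = 14.963 / 0.24463125 ≈ 61.166.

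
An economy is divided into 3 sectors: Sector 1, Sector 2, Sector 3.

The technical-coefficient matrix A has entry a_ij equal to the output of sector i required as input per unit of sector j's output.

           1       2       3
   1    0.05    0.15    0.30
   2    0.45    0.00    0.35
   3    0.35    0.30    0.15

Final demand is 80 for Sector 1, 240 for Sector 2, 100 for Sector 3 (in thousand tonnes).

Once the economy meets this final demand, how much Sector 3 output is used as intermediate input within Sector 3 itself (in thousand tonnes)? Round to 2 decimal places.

z_33 = 64.15

I − A =
  [   0.95    -0.15    -0.30]
  [  -0.45     1.00    -0.35]
  [  -0.35    -0.30     0.85]
Cofactors of I−A, C_ij = (−1)^(i+j)·(minor ij) (rows/columns in the sector order above):
  C_11 = (1.00)(0.85) − (-0.35)(-0.30) = 0.7450
  C_12 = −[(-0.45)(0.85) − (-0.35)(-0.35)] = 0.5050
  C_13 = (-0.45)(-0.30) − (1.00)(-0.35) = 0.4850
  C_21 = −[(-0.15)(0.85) − (-0.30)(-0.30)] = 0.2175
  C_22 = (0.95)(0.85) − (-0.30)(-0.35) = 0.7025
  C_23 = −[(0.95)(-0.30) − (-0.15)(-0.35)] = 0.3375
  C_31 = (-0.15)(-0.35) − (-0.30)(1.00) = 0.3525
  C_32 = −[(0.95)(-0.35) − (-0.30)(-0.45)] = 0.4675
  C_33 = (0.95)(1.00) − (-0.15)(-0.45) = 0.8825
det(I−A) = Σ_j (I−A)_1j·C_1j = (0.95)(0.7450) + (-0.15)(0.5050) + (-0.30)(0.4850) = 0.4865
adj(I−A) = Cᵀ =
  [ 0.7450   0.2175   0.3525]
  [ 0.5050   0.7025   0.4675]
  [ 0.4850   0.3375   0.8825]
(I − A)⁻¹ = adj(I−A) / det(I−A) ≈
  [   1.5313     0.4471     0.7246]
  [   1.0380     1.4440     0.9609]
  [   0.9969     0.6937     1.8140]
First solve x = (I − A)⁻¹ d = adj(I−A)·d / det(I−A); in particular x_3 = (0.4850·80 + 0.3375·240 + 0.8825·100) / 0.4865 = 208.05 / 0.4865 ≈ 427.6465.
Intermediate flow from 3 to 3: z_33 = a_33 · x_3 = 0.15 × 208.05 / 0.4865 = 31.2075 / 0.4865 ≈ 64.15.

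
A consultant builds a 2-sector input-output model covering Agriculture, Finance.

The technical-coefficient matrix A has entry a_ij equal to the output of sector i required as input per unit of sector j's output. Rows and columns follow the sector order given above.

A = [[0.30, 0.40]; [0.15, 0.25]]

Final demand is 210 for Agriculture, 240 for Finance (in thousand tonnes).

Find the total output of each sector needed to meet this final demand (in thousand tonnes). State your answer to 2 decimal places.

I − A =
  [   0.70    -0.40]
  [  -0.15     0.75]
det(I−A) = (0.70)(0.75) − (-0.40)(-0.15) = 0.4650
adj(I−A) = [[0.75, 0.40], [0.15, 0.70]]
(I − A)⁻¹ = adj(I−A) / det(I−A) ≈
  [   1.6129     0.8602]
  [   0.3226     1.5054]
x = (I − A)⁻¹ d = adj(I−A)·d / det(I−A), with det(I−A) = 0.4650:
  x_A = (0.75·210 + 0.40·240) / 0.4650 = 253.50 / 0.4650 ≈ 545.16
  x_F = (0.15·210 + 0.70·240) / 0.4650 = 199.50 / 0.4650 ≈ 429.03

x_A = 545.16, x_F = 429.03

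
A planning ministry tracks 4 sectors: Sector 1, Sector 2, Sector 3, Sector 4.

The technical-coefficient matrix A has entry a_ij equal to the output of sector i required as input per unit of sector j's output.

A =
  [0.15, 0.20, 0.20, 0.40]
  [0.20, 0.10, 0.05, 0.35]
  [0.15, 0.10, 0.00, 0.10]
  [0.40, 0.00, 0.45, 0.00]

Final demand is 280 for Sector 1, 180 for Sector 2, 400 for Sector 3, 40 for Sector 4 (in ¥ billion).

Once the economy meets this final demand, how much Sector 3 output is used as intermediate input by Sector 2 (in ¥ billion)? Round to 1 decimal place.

I − A =
  [   0.85    -0.20    -0.20    -0.40]
  [  -0.20     0.90    -0.05    -0.35]
  [  -0.15    -0.10     1.00    -0.10]
  [  -0.40     0.00    -0.45     1.00]
Compute the cofactors C_ij = (−1)^(i+j)·(3×3 minor ij) of I−A; the adjugate is their transpose:
adj(I−A) = Cᵀ =
  [ 0.838750   0.229000   0.383500   0.454000]
  [ 0.364125   0.586750   0.272375   0.378250]
  [ 0.205000   0.107000   0.553000   0.174750]
  [ 0.427750   0.139750   0.402250   0.688250]
det(I−A) = Σ_j (I−A)_1j·C_1j = (0.85)(0.838750) + (-0.20)(0.364125) + (-0.20)(0.205000) + (-0.40)(0.427750) = 0.4280125
(I − A)⁻¹ = adj(I−A) / det(I−A) ≈
  [   1.9596     0.5350     0.8960     1.0607]
  [   0.8507     1.3709     0.6364     0.8837]
  [   0.4790     0.2500     1.2920     0.4083]
  [   0.9994     0.3265     0.9398     1.6080]
First solve x = (I − A)⁻¹ d = adj(I−A)·d / det(I−A); in particular x_2 = (0.364125·280 + 0.586750·180 + 0.272375·400 + 0.378250·40) / 0.4280125 = 331.65 / 0.4280125 ≈ 774.861.
Intermediate flow from 3 to 2: z_32 = a_32 · x_2 = 0.10 × 331.65 / 0.4280125 = 33.165 / 0.4280125 ≈ 77.5.

z_32 = 77.5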